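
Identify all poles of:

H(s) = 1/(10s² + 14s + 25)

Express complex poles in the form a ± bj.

Discriminant = 14² - 4×10×25 = 196 - 1000 = -804 < 0, so the poles are a complex conjugate pair s = (-14 ± j√804)/(2×10). Real part = -14/(2×10) = -14/20 = -0.7; imaginary part = ±√804/(2×10) ≈ 1.4177. Poles: s = -0.7 ± 1.4177j.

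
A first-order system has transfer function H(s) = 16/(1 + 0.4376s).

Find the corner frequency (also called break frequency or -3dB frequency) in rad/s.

Corner frequency = 1/τ = 1/0.4376 = 2.285 rad/s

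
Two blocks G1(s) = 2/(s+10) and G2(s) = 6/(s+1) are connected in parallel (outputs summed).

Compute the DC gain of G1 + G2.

Parallel: G_eq = G1 + G2. DC gain = G1(0) + G2(0) = 2/10 + 6/1 = 0.2 + 6 = 6.2.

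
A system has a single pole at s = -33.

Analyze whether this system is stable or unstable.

Pole at s = -33 is in the left half-plane. Stable.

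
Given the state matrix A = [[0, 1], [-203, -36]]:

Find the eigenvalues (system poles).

det(A - λI) = λ² - (-36)λ + 203 = (λ - (-29))(λ - (-7)). Eigenvalues: -29, -7.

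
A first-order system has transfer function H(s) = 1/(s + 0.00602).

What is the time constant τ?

For H(s) = 1/(s + 1/τ), the pole is at -1/τ = -0.00602, so τ = 1/0.00602 = 166.1 s.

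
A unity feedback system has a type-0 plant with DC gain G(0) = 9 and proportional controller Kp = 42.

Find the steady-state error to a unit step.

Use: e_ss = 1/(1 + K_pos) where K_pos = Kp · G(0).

K_pos = Kp · G(0) = 42 × 9 = 378. e_ss = 1/(1 + 378) = 0.0026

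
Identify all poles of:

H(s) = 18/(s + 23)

Pole is where denominator = 0: s + 23 = 0, so s = -23.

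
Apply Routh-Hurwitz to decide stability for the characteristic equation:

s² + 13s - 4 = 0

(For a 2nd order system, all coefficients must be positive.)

Coefficients: 1, 13, -4. c=-4 not positive, so system is unstable.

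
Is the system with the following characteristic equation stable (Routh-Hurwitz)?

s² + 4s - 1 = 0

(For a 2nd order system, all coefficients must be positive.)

Coefficients: 1, 4, -1. c=-1 not positive, so system is unstable.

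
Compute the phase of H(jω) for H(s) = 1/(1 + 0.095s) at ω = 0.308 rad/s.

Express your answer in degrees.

Phase = -arctan(ωτ) = -arctan(0.308 × 0.095) = -1.7°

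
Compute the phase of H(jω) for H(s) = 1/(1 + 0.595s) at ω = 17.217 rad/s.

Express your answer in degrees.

Phase = -arctan(ωτ) = -arctan(17.217 × 0.595) = -84.4°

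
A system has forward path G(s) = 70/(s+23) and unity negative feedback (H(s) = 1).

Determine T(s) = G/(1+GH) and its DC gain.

T(s) = G/(1+GH) = [70/(s+23)] / [1 + 70/(s+23)] = 70/(s+23+70) = 70/(s+93). DC gain = 70/93 = 0.7527.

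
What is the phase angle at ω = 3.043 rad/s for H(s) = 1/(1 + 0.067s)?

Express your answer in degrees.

Phase = -arctan(ωτ) = -arctan(3.043 × 0.067) = -11.5°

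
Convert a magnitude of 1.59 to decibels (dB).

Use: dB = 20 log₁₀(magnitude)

dB = 20 log₁₀(1.59) = 4.0 dB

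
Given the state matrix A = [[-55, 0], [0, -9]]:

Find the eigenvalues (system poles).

For diagonal matrix, eigenvalues are diagonal entries: λ₁ = -55, λ₂ = -9.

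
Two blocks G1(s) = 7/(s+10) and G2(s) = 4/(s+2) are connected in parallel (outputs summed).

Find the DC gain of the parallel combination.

Parallel: G_eq = G1 + G2. DC gain = G1(0) + G2(0) = 7/10 + 4/2 = 0.7 + 2 = 2.7.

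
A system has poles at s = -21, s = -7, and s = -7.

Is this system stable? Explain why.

All poles are in the left half-plane. System is stable.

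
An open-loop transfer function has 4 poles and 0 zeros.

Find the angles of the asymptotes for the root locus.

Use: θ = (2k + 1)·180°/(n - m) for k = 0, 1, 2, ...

n - m = 4 - 0 = 4. Angles: θk = (2k + 1)·180°/4 = 45°, 135°, 225°, 315°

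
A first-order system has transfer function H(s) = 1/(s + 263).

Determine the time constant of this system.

For H(s) = 1/(s + 1/τ), the pole is at -1/τ = -263, so τ = 1/263 = 0.0038 s.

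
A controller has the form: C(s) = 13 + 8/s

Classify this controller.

This is a Proportional-Integral (PI) controller.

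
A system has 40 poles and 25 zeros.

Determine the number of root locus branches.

Root locus has n branches where n = number of poles = 40.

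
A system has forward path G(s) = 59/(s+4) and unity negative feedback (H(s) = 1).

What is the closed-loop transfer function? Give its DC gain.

T(s) = G/(1+GH) = [59/(s+4)] / [1 + 59/(s+4)] = 59/(s+4+59) = 59/(s+63). DC gain = 59/63 = 0.9365.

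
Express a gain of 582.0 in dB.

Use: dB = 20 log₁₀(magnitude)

dB = 20 log₁₀(582.0) = 55.3 dB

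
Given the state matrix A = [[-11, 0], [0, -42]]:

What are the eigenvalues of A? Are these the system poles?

For diagonal matrix, eigenvalues are diagonal entries: λ₁ = -11, λ₂ = -42. Eigenvalues of A = system poles.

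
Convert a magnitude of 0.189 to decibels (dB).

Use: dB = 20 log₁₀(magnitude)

dB = 20 log₁₀(0.189) = -14.5 dB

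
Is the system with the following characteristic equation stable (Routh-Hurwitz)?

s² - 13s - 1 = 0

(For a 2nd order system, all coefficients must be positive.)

Coefficients: 1, -13, -1. b=-13, c=-1 not positive, so system is unstable.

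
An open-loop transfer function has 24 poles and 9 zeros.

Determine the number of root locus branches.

Root locus has n branches where n = number of poles = 24.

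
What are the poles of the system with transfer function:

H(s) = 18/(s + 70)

Pole is where denominator = 0: s + 70 = 0, so s = -70.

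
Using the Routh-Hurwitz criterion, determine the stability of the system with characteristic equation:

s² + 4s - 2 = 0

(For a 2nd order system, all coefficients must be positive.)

Coefficients: 1, 4, -2. c=-2 not positive, so system is unstable.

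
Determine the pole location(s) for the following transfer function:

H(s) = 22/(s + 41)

Pole is where denominator = 0: s + 41 = 0, so s = -41.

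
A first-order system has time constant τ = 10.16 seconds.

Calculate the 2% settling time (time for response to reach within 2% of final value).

For first-order system, 2% settling time ≈ 4τ = 4 × 10.16 = 40.64 s.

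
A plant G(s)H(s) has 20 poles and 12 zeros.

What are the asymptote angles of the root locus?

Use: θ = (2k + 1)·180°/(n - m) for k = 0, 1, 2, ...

n - m = 20 - 12 = 8. Angles: θk = (2k + 1)·180°/8 = 22.5°, 67.5°, 112.5°, 157.5°, 202.5°, 247.5°, 292.5°, 337.5°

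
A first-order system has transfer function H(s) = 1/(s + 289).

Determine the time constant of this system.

For H(s) = 1/(s + 1/τ), the pole is at -1/τ = -289, so τ = 1/289 = 0.0035 s.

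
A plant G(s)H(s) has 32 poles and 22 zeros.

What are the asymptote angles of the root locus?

n - m = 32 - 22 = 10. Angles: θk = (2k + 1)·180°/10 = 18°, 54°, 90°, 126°, 162°, 198°, 234°, 270°, 306°, 342°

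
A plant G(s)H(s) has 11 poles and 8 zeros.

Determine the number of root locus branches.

Root locus has n branches where n = number of poles = 11.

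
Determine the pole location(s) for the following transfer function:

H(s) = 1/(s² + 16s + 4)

Discriminant = 16² - 4×1×4 = 256 - 16 = 240 > 0, so two distinct real poles. Using quadratic formula: s = (-16 ± √240)/(2×1) = (-16 ± √240)/2, with √240 ≈ 15.4919. s₁ ≈ -0.2540, s₂ ≈ -15.7460. Poles: s₁ = -0.2540, s₂ = -15.7460.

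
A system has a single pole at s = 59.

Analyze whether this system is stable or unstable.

Pole at s = 59 is in the right half-plane. Unstable.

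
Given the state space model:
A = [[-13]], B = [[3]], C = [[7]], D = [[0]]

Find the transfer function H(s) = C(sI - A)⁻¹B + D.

(sI - A)⁻¹ = 1/(s + 13). H(s) = 7 × 3/(s + 13) + 0 = 21/(s + 13).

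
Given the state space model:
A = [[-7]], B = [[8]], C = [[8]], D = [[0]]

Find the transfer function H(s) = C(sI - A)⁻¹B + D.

(sI - A)⁻¹ = 1/(s + 7). H(s) = 8 × 8/(s + 7) + 0 = 64/(s + 7).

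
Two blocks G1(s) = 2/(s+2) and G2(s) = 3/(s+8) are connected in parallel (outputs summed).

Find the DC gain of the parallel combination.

Parallel: G_eq = G1 + G2. DC gain = G1(0) + G2(0) = 2/2 + 3/8 = 1 + 0.375 = 1.375.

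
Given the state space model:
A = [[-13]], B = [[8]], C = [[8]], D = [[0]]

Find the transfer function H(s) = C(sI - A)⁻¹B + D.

(sI - A)⁻¹ = 1/(s + 13). H(s) = 8 × 8/(s + 13) + 0 = 64/(s + 13).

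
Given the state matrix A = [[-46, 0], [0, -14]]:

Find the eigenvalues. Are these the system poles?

For diagonal matrix, eigenvalues are diagonal entries: λ₁ = -46, λ₂ = -14. Eigenvalues of A = system poles.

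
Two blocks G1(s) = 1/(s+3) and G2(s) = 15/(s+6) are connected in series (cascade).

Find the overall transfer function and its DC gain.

Series: multiply transfer functions. G_eq = 1/(s+3) × 15/(s+6) = 15/((s+3)(s+6)). DC gain = 15/(3×6) = 0.8333.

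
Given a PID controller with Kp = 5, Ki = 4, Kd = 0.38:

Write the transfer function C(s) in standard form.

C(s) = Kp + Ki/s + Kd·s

Substituting values: C(s) = 5 + 4/s + 0.38s = (0.38s² + 5s + 4)/s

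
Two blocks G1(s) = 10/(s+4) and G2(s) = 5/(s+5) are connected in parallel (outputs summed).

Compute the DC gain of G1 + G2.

Parallel: G_eq = G1 + G2. DC gain = G1(0) + G2(0) = 10/4 + 5/5 = 2.5 + 1 = 3.5.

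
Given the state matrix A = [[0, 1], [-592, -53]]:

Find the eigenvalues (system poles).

det(A - λI) = λ² - (-53)λ + 592 = (λ - (-37))(λ - (-16)). Eigenvalues: -37, -16.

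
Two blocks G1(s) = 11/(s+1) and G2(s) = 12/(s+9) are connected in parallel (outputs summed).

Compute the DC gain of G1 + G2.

Parallel: G_eq = G1 + G2. DC gain = G1(0) + G2(0) = 11/1 + 12/9 = 11 + 1.3333 = 12.3333.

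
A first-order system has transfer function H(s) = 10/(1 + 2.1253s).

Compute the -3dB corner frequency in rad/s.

Corner frequency = 1/τ = 1/2.1253 = 0.471 rad/s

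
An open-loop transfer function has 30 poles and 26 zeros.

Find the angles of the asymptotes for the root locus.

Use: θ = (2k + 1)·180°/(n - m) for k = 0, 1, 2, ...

n - m = 30 - 26 = 4. Angles: θk = (2k + 1)·180°/4 = 45°, 135°, 225°, 315°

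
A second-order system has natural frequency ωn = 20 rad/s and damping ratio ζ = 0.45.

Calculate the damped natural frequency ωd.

ωd = ωn√(1 - ζ²) = 20√(1 - 0.45²) = 17.86 rad/s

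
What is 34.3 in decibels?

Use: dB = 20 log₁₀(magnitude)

dB = 20 log₁₀(34.3) = 30.7 dB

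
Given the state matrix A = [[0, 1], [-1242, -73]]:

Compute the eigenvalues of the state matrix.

det(A - λI) = λ² - (-73)λ + 1242 = (λ - (-46))(λ - (-27)). Eigenvalues: -46, -27.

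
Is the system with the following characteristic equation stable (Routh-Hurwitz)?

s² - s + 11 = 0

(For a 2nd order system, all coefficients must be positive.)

Coefficients: 1, -1, 11. b=-1 not positive, so system is unstable.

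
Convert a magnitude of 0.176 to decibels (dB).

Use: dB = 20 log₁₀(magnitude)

dB = 20 log₁₀(0.176) = -15.1 dB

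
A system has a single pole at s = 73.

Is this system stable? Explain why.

Pole at s = 73 is in the right half-plane. Unstable.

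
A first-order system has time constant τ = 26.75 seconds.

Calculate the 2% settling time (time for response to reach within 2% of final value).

For first-order system, 2% settling time ≈ 4τ = 4 × 26.75 = 107.0 s.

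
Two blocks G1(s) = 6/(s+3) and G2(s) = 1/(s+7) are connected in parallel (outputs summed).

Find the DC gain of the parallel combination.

Parallel: G_eq = G1 + G2. DC gain = G1(0) + G2(0) = 6/3 + 1/7 = 2 + 0.1429 = 2.1429.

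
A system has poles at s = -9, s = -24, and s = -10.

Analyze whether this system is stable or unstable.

All poles are in the left half-plane. System is stable.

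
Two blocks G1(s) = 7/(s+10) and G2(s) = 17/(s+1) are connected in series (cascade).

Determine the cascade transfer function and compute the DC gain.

Series: multiply transfer functions. G_eq = 7/(s+10) × 17/(s+1) = 119/((s+10)(s+1)). DC gain = 119/(10×1) = 11.9.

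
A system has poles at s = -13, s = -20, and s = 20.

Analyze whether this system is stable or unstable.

Pole(s) at s = 20 are not in the left half-plane. System is unstable.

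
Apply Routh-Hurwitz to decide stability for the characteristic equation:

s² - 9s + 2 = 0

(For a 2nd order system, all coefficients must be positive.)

Coefficients: 1, -9, 2. b=-9 not positive, so system is unstable.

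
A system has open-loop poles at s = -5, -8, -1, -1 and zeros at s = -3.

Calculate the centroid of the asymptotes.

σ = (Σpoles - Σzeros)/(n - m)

σ = (Σpoles - Σzeros)/(n - m) = (-15 - (-3))/(4 - 1) = -12/3 = -4.0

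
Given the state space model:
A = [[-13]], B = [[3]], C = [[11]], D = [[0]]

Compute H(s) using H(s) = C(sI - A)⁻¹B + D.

(sI - A)⁻¹ = 1/(s + 13). H(s) = 11 × 3/(s + 13) + 0 = 33/(s + 13).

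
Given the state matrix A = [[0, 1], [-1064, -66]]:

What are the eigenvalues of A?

det(A - λI) = λ² - (-66)λ + 1064 = (λ - (-28))(λ - (-38)). Eigenvalues: -28, -38.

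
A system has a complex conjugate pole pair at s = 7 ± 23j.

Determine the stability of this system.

Real part of poles is 7 (> 0, right half-plane). Unstable.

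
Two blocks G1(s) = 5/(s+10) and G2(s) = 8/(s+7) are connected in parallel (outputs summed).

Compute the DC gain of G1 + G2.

Parallel: G_eq = G1 + G2. DC gain = G1(0) + G2(0) = 5/10 + 8/7 = 0.5 + 1.1429 = 1.6429.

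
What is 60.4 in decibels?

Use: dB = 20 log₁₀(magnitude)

dB = 20 log₁₀(60.4) = 35.6 dB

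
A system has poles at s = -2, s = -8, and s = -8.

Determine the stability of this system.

All poles are in the left half-plane. System is stable.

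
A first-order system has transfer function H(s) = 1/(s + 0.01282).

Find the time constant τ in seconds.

For H(s) = 1/(s + 1/τ), the pole is at -1/τ = -0.01282, so τ = 1/0.01282 = 78 s.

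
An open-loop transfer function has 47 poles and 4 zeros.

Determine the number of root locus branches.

Root locus has n branches where n = number of poles = 47.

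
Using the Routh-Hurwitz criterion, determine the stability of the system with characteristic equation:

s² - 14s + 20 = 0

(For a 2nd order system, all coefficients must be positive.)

Coefficients: 1, -14, 20. b=-14 not positive, so system is unstable.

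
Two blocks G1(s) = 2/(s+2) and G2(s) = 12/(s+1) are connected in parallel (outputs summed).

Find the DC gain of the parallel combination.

Parallel: G_eq = G1 + G2. DC gain = G1(0) + G2(0) = 2/2 + 12/1 = 1 + 12 = 13.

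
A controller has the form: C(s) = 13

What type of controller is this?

This is a Proportional (P) controller.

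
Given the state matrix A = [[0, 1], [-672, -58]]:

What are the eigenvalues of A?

det(A - λI) = λ² - (-58)λ + 672 = (λ - (-42))(λ - (-16)). Eigenvalues: -42, -16.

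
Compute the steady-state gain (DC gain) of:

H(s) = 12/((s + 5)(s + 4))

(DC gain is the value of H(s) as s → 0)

DC gain = H(0) = 12/(5 × 4) = 12/20 = 0.6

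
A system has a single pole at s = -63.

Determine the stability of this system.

Pole at s = -63 is in the left half-plane. Stable.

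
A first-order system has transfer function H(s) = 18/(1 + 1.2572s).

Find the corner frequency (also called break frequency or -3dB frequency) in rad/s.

Corner frequency = 1/τ = 1/1.2572 = 0.795 rad/s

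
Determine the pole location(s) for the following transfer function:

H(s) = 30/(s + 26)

Pole is where denominator = 0: s + 26 = 0, so s = -26.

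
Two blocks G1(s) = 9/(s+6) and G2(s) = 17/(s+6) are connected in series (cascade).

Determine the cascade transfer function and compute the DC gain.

Series: multiply transfer functions. G_eq = 9/(s+6) × 17/(s+6) = 153/((s+6)(s+6)). DC gain = 153/(6×6) = 4.25.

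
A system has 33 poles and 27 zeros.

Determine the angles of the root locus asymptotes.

n - m = 33 - 27 = 6. Angles: θk = (2k + 1)·180°/6 = 30°, 90°, 150°, 210°, 270°, 330°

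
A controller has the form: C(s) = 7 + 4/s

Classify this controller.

This is a Proportional-Integral (PI) controller.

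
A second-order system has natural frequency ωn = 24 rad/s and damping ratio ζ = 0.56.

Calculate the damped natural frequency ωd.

ωd = ωn√(1 - ζ²) = 24√(1 - 0.56²) = 19.88 rad/s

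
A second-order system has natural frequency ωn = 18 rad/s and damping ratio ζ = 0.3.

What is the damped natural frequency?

ωd = ωn√(1 - ζ²) = 18√(1 - 0.3²) = 17.17 rad/s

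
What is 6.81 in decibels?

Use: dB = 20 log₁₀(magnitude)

dB = 20 log₁₀(6.81) = 16.7 dB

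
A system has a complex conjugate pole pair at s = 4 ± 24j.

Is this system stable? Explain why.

Real part of poles is 4 (> 0, right half-plane). Unstable.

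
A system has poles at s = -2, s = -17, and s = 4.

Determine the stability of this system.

Pole(s) at s = 4 are not in the left half-plane. System is unstable.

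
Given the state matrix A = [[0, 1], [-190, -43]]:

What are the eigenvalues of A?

det(A - λI) = λ² - (-43)λ + 190 = (λ - (-38))(λ - (-5)). Eigenvalues: -38, -5.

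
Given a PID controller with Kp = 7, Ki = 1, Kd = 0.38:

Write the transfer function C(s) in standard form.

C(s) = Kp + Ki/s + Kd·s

Substituting values: C(s) = 7 + 1/s + 0.38s = (0.38s² + 7s + 1)/s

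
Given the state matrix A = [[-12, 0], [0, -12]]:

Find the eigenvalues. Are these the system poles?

For diagonal matrix, eigenvalues are diagonal entries: λ₁ = -12, λ₂ = -12. Eigenvalues of A = system poles.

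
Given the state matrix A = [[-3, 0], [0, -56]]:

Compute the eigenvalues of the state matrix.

For diagonal matrix, eigenvalues are diagonal entries: λ₁ = -3, λ₂ = -56.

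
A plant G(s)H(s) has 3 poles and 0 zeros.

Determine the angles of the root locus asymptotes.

n - m = 3 - 0 = 3. Angles: θk = (2k + 1)·180°/3 = 60°, 180°, 300°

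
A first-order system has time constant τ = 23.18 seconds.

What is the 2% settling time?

For first-order system, 2% settling time ≈ 4τ = 4 × 23.18 = 92.72 s.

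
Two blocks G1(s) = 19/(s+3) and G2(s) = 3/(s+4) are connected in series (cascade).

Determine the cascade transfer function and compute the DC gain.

Series: multiply transfer functions. G_eq = 19/(s+3) × 3/(s+4) = 57/((s+3)(s+4)). DC gain = 57/(3×4) = 4.75.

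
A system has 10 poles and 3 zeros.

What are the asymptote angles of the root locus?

n - m = 10 - 3 = 7. Angles: θk = (2k + 1)·180°/7 = 25.71°, 77.14°, 128.57°, 180°, 231.43°, 282.86°, 334.29°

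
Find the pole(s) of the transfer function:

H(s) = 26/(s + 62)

Pole is where denominator = 0: s + 62 = 0, so s = -62.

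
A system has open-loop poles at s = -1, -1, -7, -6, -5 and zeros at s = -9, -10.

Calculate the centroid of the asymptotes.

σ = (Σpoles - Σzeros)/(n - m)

σ = (Σpoles - Σzeros)/(n - m) = (-20 - (-19))/(5 - 2) = -1/3 = -0.33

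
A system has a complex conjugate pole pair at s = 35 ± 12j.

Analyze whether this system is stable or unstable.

Real part of poles is 35 (> 0, right half-plane). Unstable.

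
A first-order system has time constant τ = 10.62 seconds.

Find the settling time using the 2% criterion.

For first-order system, 2% settling time ≈ 4τ = 4 × 10.62 = 42.48 s.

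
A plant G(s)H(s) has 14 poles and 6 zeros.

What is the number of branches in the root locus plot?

Root locus has n branches where n = number of poles = 14.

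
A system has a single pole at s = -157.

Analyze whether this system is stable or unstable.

Pole at s = -157 is in the left half-plane. Stable.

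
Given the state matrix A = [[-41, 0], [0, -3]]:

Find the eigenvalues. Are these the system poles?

For diagonal matrix, eigenvalues are diagonal entries: λ₁ = -41, λ₂ = -3. Eigenvalues of A = system poles.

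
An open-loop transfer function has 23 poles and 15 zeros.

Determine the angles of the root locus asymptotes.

n - m = 23 - 15 = 8. Angles: θk = (2k + 1)·180°/8 = 22.5°, 67.5°, 112.5°, 157.5°, 202.5°, 247.5°, 292.5°, 337.5°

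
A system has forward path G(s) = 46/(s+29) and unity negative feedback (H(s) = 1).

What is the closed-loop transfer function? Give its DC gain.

T(s) = G/(1+GH) = [46/(s+29)] / [1 + 46/(s+29)] = 46/(s+29+46) = 46/(s+75). DC gain = 46/75 = 0.6133.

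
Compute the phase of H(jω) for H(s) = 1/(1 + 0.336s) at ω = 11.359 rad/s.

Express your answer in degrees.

Phase = -arctan(ωτ) = -arctan(11.359 × 0.336) = -75.3°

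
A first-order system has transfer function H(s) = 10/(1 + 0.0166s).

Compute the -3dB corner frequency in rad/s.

Corner frequency = 1/τ = 1/0.0166 = 60.241 rad/s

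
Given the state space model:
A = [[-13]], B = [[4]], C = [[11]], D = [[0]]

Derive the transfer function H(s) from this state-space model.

(sI - A)⁻¹ = 1/(s + 13). H(s) = 11 × 4/(s + 13) + 0 = 44/(s + 13).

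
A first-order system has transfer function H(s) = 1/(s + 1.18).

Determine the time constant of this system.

For H(s) = 1/(s + 1/τ), the pole is at -1/τ = -1.18, so τ = 1/1.18 = 0.8475 s.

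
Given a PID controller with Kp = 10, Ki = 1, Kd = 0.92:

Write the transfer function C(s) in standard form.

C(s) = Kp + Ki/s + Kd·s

Substituting values: C(s) = 10 + 1/s + 0.92s = (0.92s² + 10s + 1)/s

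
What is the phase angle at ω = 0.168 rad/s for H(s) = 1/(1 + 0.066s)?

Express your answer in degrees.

Phase = -arctan(ωτ) = -arctan(0.168 × 0.066) = -0.6°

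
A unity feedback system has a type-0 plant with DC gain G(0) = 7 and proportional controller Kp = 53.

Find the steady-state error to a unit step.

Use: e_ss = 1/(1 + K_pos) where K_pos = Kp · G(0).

K_pos = Kp · G(0) = 53 × 7 = 371. e_ss = 1/(1 + 371) = 0.0027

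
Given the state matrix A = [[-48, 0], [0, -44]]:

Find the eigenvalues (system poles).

For diagonal matrix, eigenvalues are diagonal entries: λ₁ = -48, λ₂ = -44.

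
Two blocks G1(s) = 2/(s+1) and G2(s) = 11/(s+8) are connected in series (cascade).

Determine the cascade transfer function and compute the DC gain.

Series: multiply transfer functions. G_eq = 2/(s+1) × 11/(s+8) = 22/((s+1)(s+8)). DC gain = 22/(1×8) = 2.75.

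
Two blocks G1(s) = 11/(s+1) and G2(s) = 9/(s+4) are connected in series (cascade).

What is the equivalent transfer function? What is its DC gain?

Series: multiply transfer functions. G_eq = 11/(s+1) × 9/(s+4) = 99/((s+1)(s+4)). DC gain = 99/(1×4) = 24.75.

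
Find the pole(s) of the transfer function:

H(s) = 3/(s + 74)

Pole is where denominator = 0: s + 74 = 0, so s = -74.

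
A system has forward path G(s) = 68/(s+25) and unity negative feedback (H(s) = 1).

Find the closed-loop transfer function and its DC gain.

T(s) = G/(1+GH) = [68/(s+25)] / [1 + 68/(s+25)] = 68/(s+25+68) = 68/(s+93). DC gain = 68/93 = 0.7312.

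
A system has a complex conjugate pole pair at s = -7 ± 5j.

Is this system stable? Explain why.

Real part of poles is -7 (< 0, left half-plane). Stable.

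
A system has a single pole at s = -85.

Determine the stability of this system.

Pole at s = -85 is in the left half-plane. Stable.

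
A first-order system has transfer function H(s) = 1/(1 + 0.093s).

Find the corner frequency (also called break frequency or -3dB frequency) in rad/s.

Corner frequency = 1/τ = 1/0.093 = 10.753 rad/s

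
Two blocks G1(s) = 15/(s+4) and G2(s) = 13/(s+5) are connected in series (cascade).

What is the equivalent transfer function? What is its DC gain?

Series: multiply transfer functions. G_eq = 15/(s+4) × 13/(s+5) = 195/((s+4)(s+5)). DC gain = 195/(4×5) = 9.75.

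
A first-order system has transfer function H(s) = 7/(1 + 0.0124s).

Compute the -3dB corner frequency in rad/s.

Corner frequency = 1/τ = 1/0.0124 = 80.645 rad/s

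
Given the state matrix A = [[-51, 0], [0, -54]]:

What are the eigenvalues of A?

For diagonal matrix, eigenvalues are diagonal entries: λ₁ = -51, λ₂ = -54.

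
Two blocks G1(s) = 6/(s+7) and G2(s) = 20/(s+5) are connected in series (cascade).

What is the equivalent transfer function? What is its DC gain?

Series: multiply transfer functions. G_eq = 6/(s+7) × 20/(s+5) = 120/((s+7)(s+5)). DC gain = 120/(7×5) = 3.4286.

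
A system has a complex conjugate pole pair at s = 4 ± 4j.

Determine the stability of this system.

Real part of poles is 4 (> 0, right half-plane). Unstable.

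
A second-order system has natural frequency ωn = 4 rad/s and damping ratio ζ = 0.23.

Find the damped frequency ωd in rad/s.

ωd = ωn√(1 - ζ²) = 4√(1 - 0.23²) = 3.89 rad/s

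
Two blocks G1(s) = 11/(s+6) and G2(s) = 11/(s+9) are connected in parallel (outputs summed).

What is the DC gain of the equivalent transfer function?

Parallel: G_eq = G1 + G2. DC gain = G1(0) + G2(0) = 11/6 + 11/9 = 1.8333 + 1.2222 = 3.0556.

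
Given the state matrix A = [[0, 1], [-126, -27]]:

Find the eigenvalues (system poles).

det(A - λI) = λ² - (-27)λ + 126 = (λ - (-6))(λ - (-21)). Eigenvalues: -6, -21.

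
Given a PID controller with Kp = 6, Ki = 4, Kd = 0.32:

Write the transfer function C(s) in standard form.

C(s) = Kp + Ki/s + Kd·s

Substituting values: C(s) = 6 + 4/s + 0.32s = (0.32s² + 6s + 4)/s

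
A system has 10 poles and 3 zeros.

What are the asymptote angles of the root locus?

n - m = 10 - 3 = 7. Angles: θk = (2k + 1)·180°/7 = 25.71°, 77.14°, 128.57°, 180°, 231.43°, 282.86°, 334.29°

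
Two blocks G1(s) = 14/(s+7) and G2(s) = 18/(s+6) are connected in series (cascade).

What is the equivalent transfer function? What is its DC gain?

Series: multiply transfer functions. G_eq = 14/(s+7) × 18/(s+6) = 252/((s+7)(s+6)). DC gain = 252/(7×6) = 6.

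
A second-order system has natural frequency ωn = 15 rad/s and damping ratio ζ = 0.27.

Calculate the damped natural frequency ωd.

ωd = ωn√(1 - ζ²) = 15√(1 - 0.27²) = 14.44 rad/s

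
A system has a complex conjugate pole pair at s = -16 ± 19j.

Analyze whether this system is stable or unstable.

Real part of poles is -16 (< 0, left half-plane). Stable.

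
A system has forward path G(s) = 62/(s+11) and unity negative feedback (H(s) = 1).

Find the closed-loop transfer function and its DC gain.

T(s) = G/(1+GH) = [62/(s+11)] / [1 + 62/(s+11)] = 62/(s+11+62) = 62/(s+73). DC gain = 62/73 = 0.8493.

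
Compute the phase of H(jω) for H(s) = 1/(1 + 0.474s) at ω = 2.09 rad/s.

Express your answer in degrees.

Phase = -arctan(ωτ) = -arctan(2.09 × 0.474) = -44.7°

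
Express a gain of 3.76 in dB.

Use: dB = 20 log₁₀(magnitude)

dB = 20 log₁₀(3.76) = 11.5 dB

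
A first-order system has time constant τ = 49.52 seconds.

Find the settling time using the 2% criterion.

For first-order system, 2% settling time ≈ 4τ = 4 × 49.52 = 198.08 s.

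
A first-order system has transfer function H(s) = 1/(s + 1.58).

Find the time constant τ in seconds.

For H(s) = 1/(s + 1/τ), the pole is at -1/τ = -1.58, so τ = 1/1.58 = 0.6329 s.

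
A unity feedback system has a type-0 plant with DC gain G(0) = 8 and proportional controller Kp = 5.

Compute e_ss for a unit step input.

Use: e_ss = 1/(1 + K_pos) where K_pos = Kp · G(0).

K_pos = Kp · G(0) = 5 × 8 = 40. e_ss = 1/(1 + 40) = 0.0244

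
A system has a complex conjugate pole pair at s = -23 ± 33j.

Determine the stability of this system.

Real part of poles is -23 (< 0, left half-plane). Stable.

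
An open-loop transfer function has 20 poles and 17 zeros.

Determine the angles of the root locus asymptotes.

n - m = 20 - 17 = 3. Angles: θk = (2k + 1)·180°/3 = 60°, 180°, 300°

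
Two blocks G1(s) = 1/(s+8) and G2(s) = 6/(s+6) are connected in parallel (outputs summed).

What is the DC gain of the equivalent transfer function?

Parallel: G_eq = G1 + G2. DC gain = G1(0) + G2(0) = 1/8 + 6/6 = 0.125 + 1 = 1.125.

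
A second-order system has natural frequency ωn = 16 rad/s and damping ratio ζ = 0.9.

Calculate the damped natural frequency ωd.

ωd = ωn√(1 - ζ²) = 16√(1 - 0.9²) = 6.97 rad/s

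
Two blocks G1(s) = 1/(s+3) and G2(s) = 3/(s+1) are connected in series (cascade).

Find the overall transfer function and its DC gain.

Series: multiply transfer functions. G_eq = 1/(s+3) × 3/(s+1) = 3/((s+3)(s+1)). DC gain = 3/(3×1) = 1.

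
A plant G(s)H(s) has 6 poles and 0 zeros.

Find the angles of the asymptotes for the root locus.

n - m = 6 - 0 = 6. Angles: θk = (2k + 1)·180°/6 = 30°, 90°, 150°, 210°, 270°, 330°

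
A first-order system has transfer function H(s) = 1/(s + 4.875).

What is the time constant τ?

For H(s) = 1/(s + 1/τ), the pole is at -1/τ = -4.875, so τ = 1/4.875 = 0.2051 s.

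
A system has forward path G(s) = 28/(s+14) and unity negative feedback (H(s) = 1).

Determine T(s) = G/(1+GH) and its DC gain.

T(s) = G/(1+GH) = [28/(s+14)] / [1 + 28/(s+14)] = 28/(s+14+28) = 28/(s+42). DC gain = 28/42 = 0.6667.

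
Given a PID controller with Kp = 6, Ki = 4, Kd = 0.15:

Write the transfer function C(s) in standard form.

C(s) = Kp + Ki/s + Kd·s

Substituting values: C(s) = 6 + 4/s + 0.15s = (0.15s² + 6s + 4)/s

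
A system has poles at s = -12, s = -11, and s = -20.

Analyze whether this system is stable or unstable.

All poles are in the left half-plane. System is stable.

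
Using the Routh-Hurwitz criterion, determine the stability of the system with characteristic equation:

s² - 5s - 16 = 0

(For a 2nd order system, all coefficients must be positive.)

Coefficients: 1, -5, -16. b=-5, c=-16 not positive, so system is unstable.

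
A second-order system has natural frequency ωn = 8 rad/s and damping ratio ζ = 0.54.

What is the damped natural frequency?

ωd = ωn√(1 - ζ²) = 8√(1 - 0.54²) = 6.73 rad/s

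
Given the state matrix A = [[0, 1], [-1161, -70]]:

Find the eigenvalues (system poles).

det(A - λI) = λ² - (-70)λ + 1161 = (λ - (-27))(λ - (-43)). Eigenvalues: -27, -43.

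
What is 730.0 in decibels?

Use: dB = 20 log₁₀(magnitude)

dB = 20 log₁₀(730.0) = 57.3 dB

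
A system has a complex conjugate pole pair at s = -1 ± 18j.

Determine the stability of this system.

Real part of poles is -1 (< 0, left half-plane). Stable.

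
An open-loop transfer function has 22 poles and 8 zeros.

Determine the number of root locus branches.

Root locus has n branches where n = number of poles = 22.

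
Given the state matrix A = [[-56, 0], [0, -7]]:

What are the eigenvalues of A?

For diagonal matrix, eigenvalues are diagonal entries: λ₁ = -56, λ₂ = -7.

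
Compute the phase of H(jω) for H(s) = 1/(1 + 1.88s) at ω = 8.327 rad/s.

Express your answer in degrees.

Phase = -arctan(ωτ) = -arctan(8.327 × 1.88) = -86.3°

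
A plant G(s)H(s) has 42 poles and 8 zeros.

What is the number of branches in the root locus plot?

Root locus has n branches where n = number of poles = 42.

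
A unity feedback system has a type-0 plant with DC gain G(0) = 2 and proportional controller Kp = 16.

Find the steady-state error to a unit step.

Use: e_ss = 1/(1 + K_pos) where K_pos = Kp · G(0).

K_pos = Kp · G(0) = 16 × 2 = 32. e_ss = 1/(1 + 32) = 0.0303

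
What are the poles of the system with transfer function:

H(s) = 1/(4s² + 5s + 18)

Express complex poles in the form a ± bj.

Discriminant = 5² - 4×4×18 = 25 - 288 = -263 < 0, so the poles are a complex conjugate pair s = (-5 ± j√263)/(2×4). Real part = -5/(2×4) = -5/8 = -0.625; imaginary part = ±√263/(2×4) ≈ 2.0272. Poles: s = -0.625 ± 2.0272j.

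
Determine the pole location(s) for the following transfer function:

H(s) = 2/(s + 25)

Pole is where denominator = 0: s + 25 = 0, so s = -25.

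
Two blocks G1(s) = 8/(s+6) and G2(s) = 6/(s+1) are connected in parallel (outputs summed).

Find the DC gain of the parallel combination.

Parallel: G_eq = G1 + G2. DC gain = G1(0) + G2(0) = 8/6 + 6/1 = 1.3333 + 6 = 7.3333.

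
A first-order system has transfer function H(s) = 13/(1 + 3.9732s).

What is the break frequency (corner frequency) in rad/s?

Corner frequency = 1/τ = 1/3.9732 = 0.252 rad/s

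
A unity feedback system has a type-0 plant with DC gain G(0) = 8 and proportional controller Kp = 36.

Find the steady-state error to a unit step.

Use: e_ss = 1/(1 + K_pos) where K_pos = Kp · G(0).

K_pos = Kp · G(0) = 36 × 8 = 288. e_ss = 1/(1 + 288) = 0.0035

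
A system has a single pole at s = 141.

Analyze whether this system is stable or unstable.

Pole at s = 141 is in the right half-plane. Unstable.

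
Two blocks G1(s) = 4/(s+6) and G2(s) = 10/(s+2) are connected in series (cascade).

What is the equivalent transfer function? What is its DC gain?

Series: multiply transfer functions. G_eq = 4/(s+6) × 10/(s+2) = 40/((s+6)(s+2)). DC gain = 40/(6×2) = 3.3333.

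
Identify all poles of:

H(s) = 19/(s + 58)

Pole is where denominator = 0: s + 58 = 0, so s = -58.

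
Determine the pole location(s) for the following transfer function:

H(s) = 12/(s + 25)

Pole is where denominator = 0: s + 25 = 0, so s = -25.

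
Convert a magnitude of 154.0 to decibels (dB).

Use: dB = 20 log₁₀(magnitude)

dB = 20 log₁₀(154.0) = 43.8 dB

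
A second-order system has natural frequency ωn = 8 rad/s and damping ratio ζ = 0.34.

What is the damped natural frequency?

ωd = ωn√(1 - ζ²) = 8√(1 - 0.34²) = 7.52 rad/s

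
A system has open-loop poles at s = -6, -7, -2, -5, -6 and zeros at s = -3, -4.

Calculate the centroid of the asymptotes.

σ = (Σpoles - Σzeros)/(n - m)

σ = (Σpoles - Σzeros)/(n - m) = (-26 - (-7))/(5 - 2) = -19/3 = -6.33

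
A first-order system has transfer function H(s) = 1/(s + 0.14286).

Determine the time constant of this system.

For H(s) = 1/(s + 1/τ), the pole is at -1/τ = -0.14286, so τ = 1/0.14286 = 7 s.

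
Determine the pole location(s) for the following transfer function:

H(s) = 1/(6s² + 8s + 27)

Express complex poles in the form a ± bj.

Discriminant = 8² - 4×6×27 = 64 - 648 = -584 < 0, so the poles are a complex conjugate pair s = (-8 ± j√584)/(2×6). Real part = -8/(2×6) = -8/12 ≈ -0.6667; imaginary part = ±√584/(2×6) ≈ 2.0138. Poles: s = -0.6667 ± 2.0138j.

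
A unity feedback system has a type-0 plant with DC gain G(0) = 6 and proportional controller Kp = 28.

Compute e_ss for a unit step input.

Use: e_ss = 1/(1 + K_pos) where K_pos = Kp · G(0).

K_pos = Kp · G(0) = 28 × 6 = 168. e_ss = 1/(1 + 168) = 0.0059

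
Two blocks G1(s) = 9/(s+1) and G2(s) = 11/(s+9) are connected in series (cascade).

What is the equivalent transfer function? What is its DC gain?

Series: multiply transfer functions. G_eq = 9/(s+1) × 11/(s+9) = 99/((s+1)(s+9)). DC gain = 99/(1×9) = 11.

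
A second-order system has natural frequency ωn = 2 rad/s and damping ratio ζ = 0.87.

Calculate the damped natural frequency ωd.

ωd = ωn√(1 - ζ²) = 2√(1 - 0.87²) = 0.99 rad/s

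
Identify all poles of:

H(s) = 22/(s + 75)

Pole is where denominator = 0: s + 75 = 0, so s = -75.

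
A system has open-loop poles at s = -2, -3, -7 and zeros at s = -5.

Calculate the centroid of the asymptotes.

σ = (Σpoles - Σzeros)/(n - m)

σ = (Σpoles - Σzeros)/(n - m) = (-12 - (-5))/(3 - 1) = -7/2 = -3.5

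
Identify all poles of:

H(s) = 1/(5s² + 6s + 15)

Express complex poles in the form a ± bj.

Discriminant = 6² - 4×5×15 = 36 - 300 = -264 < 0, so the poles are a complex conjugate pair s = (-6 ± j√264)/(2×5). Real part = -6/(2×5) = -6/10 = -0.6; imaginary part = ±√264/(2×5) ≈ 1.6248. Poles: s = -0.6 ± 1.6248j.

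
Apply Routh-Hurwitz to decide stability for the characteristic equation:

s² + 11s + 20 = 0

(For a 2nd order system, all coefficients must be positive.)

Coefficients: 1, 11, 20. All positive, so system is stable.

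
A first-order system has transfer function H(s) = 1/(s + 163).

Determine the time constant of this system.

For H(s) = 1/(s + 1/τ), the pole is at -1/τ = -163, so τ = 1/163 = 0.0061 s.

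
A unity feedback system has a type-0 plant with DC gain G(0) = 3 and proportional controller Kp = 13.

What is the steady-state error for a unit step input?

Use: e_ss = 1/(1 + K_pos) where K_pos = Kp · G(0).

K_pos = Kp · G(0) = 13 × 3 = 39. e_ss = 1/(1 + 39) = 0.025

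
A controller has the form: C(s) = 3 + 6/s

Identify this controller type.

This is a Proportional-Integral (PI) controller.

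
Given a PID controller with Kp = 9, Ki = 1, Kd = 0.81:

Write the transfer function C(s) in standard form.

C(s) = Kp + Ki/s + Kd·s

Substituting values: C(s) = 9 + 1/s + 0.81s = (0.81s² + 9s + 1)/s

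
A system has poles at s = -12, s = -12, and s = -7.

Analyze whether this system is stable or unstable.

All poles are in the left half-plane. System is stable.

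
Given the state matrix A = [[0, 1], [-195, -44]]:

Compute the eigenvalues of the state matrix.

det(A - λI) = λ² - (-44)λ + 195 = (λ - (-39))(λ - (-5)). Eigenvalues: -39, -5.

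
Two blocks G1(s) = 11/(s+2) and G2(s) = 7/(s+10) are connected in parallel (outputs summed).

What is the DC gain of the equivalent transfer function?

Parallel: G_eq = G1 + G2. DC gain = G1(0) + G2(0) = 11/2 + 7/10 = 5.5 + 0.7 = 6.2.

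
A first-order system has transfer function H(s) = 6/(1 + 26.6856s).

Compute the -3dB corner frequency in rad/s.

Corner frequency = 1/τ = 1/26.6856 = 0.037 rad/s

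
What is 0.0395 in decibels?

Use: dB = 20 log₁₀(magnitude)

dB = 20 log₁₀(0.0395) = -28.1 dB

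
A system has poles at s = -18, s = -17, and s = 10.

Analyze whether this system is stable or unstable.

Pole(s) at s = 10 are not in the left half-plane. System is unstable.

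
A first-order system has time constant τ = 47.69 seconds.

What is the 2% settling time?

For first-order system, 2% settling time ≈ 4τ = 4 × 47.69 = 190.76 s.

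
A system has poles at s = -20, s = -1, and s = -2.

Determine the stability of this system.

All poles are in the left half-plane. System is stable.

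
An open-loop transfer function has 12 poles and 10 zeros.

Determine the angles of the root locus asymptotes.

n - m = 12 - 10 = 2. Angles: θk = (2k + 1)·180°/2 = 90°, 270°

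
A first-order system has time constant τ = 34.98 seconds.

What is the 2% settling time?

For first-order system, 2% settling time ≈ 4τ = 4 × 34.98 = 139.92 s.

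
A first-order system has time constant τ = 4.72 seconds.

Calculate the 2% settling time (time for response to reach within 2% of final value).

For first-order system, 2% settling time ≈ 4τ = 4 × 4.72 = 18.88 s.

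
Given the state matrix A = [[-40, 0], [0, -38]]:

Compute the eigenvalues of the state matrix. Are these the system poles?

For diagonal matrix, eigenvalues are diagonal entries: λ₁ = -40, λ₂ = -38. Eigenvalues of A = system poles.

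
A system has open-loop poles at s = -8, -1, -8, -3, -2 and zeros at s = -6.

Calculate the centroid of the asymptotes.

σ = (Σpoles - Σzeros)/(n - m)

σ = (Σpoles - Σzeros)/(n - m) = (-22 - (-6))/(5 - 1) = -16/4 = -4.0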